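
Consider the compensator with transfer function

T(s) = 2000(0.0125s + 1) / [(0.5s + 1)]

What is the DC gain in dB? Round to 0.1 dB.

T(0) = 2000 · 1 / 1 = 2000
20 log₁₀(2000) ≈ 66.02 dB

66.0 dB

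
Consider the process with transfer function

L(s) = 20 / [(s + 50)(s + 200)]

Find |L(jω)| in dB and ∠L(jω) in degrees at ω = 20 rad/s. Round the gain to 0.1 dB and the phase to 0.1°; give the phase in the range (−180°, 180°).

-54.7 dB, -27.5°

At s = jω = j20:
pole (s+50): 50 + j20 → |·| = √(50²+20²) = √2900 ≈ 53.852, ∠ = arctan(20/50) ≈ 21.80°
pole (s+200): 200 + j20 → |·| = √(200²+20²) = √40400 ≈ 201, ∠ = arctan(20/200) ≈ 5.71°
|L| = 20 / 10824 ≈ 0.0018477
Gain = 20 log₁₀(0.0018477) ≈ -54.67 dB
∠L = 0.00° − 27.51° = -27.51°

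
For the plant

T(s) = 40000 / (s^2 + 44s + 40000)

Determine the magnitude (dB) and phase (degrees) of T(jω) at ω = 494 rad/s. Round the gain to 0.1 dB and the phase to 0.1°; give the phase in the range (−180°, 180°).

-14.2 dB, -173.9°

At s = jω = j494:
quadratic: (j494)² + 44·j494 + 40000 = -204036 + j21736 → |·| ≈ 2.0519e+05, ∠ ≈ 173.92°
|T| = 40000 / 2.0519e+05 ≈ 0.19494
Gain = 20 log₁₀(0.19494) ≈ -14.20 dB
∠T = 0.00° − 173.92° = -173.92°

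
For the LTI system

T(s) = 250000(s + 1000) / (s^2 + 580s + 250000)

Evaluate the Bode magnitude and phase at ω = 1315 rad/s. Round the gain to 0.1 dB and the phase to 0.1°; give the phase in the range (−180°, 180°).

47.9 dB, -100.0°

At s = jω = j1315:
zero (s+1000): 1000 + j1315 → |·| = √(1000²+1315²) = √2729225 ≈ 1652, ∠ = arctan(1315/1000) ≈ 52.75°
quadratic: (j1315)² + 580·j1315 + 250000 = -1479225 + j762700 → |·| ≈ 1.6643e+06, ∠ ≈ 152.72°
|T| = 250000 · 1652 / 1.6643e+06 ≈ 248.15
Gain = 20 log₁₀(248.15) ≈ 47.89 dB
∠T = 52.75° − 152.72° = -99.97°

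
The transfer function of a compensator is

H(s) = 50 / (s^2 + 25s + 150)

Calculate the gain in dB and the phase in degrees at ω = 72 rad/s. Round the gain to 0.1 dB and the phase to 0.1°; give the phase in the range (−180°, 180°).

Substitute s = j72:
Numerator: 50 = 50 + j0
Denominator: (j72)^2 + 25(j72) + 150 = -5034 + j1800
|N| = √(50² + 0²) ≈ 50, ∠N ≈ 0.00°
|D| = √(5034² + 1800²) ≈ 5346.1, ∠D ≈ 160.32°
|H| = 50 / 5346.1 ≈ 0.0093526
Gain = 20 log₁₀(0.0093526) ≈ -40.58 dB
∠H = 0.00° − 160.32° = -160.32°

-40.6 dB, -160.3°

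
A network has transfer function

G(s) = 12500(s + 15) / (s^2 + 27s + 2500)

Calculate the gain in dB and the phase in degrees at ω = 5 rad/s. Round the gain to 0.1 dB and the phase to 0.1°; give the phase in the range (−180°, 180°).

38.0 dB, 15.3°

At s = jω = j5:
zero (s+15): 15 + j5 → |·| = √(15²+5²) = √250 ≈ 15.811, ∠ = arctan(5/15) ≈ 18.43°
quadratic: (j5)² + 27·j5 + 2500 = 2475 + j135 → |·| ≈ 2478.7, ∠ ≈ 3.12°
|G| = 12500 · 15.811 / 2478.7 ≈ 79.734
Gain = 20 log₁₀(79.734) ≈ 38.03 dB
∠G = 18.43° − 3.12° = 15.31°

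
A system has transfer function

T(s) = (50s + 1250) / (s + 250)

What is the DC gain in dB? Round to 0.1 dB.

14.0 dB

T(0) = 1250 / 250 = 5
20 log₁₀(5) ≈ 13.98 dB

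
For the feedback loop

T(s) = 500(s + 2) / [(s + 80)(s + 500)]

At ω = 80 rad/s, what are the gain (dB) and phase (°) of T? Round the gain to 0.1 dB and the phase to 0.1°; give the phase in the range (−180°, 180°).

-3.1 dB, 34.5°

At s = jω = j80:
zero (s+2): 2 + j80 → |·| = √(2²+80²) = √6404 ≈ 80.025, ∠ = arctan(80/2) ≈ 88.57°
pole (s+80): 80 + j80 → |·| = √(80²+80²) = √12800 ≈ 113.14, ∠ = arctan(80/80) ≈ 45.00°
pole (s+500): 500 + j80 → |·| = √(500²+80²) = √256400 ≈ 506.36, ∠ = arctan(80/500) ≈ 9.09°
|T| = 500 · 80.025 / 57290 ≈ 0.69842
Gain = 20 log₁₀(0.69842) ≈ -3.12 dB
∠T = 88.57° − 54.09° = 34.48°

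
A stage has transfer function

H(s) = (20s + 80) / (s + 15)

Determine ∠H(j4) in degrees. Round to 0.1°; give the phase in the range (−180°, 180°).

30.1°

Substitute s = j4:
Numerator: 20(j4) + 80 = 80 + j80
Denominator: (j4) + 15 = 15 + j4
|N| = √(80² + 80²) ≈ 113.14, ∠N ≈ 45.00°
|D| = √(15² + 4²) ≈ 15.524, ∠D ≈ 14.93°
∠H = 45.00° − 14.93° = 30.07°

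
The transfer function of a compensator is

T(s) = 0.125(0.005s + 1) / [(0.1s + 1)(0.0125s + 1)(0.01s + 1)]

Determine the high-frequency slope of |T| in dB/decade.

-40 dB/decade

Each pole contributes −20 dB/decade at high frequency; each zero contributes +20 dB/decade.
Net: 1 zero(s) − 3 pole(s) → -40 dB/decade.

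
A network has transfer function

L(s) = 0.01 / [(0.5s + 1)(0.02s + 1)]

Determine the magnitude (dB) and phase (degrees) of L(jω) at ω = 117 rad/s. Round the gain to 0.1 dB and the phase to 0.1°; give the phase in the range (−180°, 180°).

-83.5 dB, -155.9°

At ω = 117 rad/s:
pole (1 + j117·0.5) = 1 + j58.5 → |·| ≈ 58.509, ∠ ≈ 89.02°
pole (1 + j117·0.02) = 1 + j2.34 → |·| ≈ 2.5447, ∠ ≈ 66.86°
|L| = 0.01 · 1 / (58.509 · 2.5447) ≈ 6.7165e-05
Gain = 20 log₁₀(6.7165e-05) ≈ -83.46 dB
∠L = (0°) − (89.02° + 66.86°) = -155.88°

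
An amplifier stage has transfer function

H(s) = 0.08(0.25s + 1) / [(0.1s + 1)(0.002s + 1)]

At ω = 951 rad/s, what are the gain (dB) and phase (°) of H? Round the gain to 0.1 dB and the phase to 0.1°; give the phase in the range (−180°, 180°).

At ω = 951 rad/s:
zero (1 + j951·0.25) = 1 + j237.75 → |·| ≈ 237.75, ∠ ≈ 89.76°
pole (1 + j951·0.1) = 1 + j95.1 → |·| ≈ 95.105, ∠ ≈ 89.40°
pole (1 + j951·0.002) = 1 + j1.902 → |·| ≈ 2.1489, ∠ ≈ 62.27°
|H| = 0.08 · 237.75 / (95.105 · 2.1489) ≈ 0.093066
Gain = 20 log₁₀(0.093066) ≈ -20.62 dB
∠H = (89.76°) − (89.40° + 62.27°) = -61.91°

-20.6 dB, -61.9°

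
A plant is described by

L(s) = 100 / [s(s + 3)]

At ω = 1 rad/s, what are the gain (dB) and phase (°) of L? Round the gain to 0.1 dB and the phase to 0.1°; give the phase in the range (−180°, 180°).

At s = jω = j1:
pole (s+3): 3 + j1 → |·| = √(3²+1²) = √10 ≈ 3.1623, ∠ = arctan(1/3) ≈ 18.43°
pole at origin: |s| = 1, ∠ = 90.00° (in denominator)
|L| = 100 / 3.1623 ≈ 31.623
Gain = 20 log₁₀(31.623) ≈ 30.00 dB
∠L = 0.00° − 108.43° = -108.43°

30.0 dB, -108.4°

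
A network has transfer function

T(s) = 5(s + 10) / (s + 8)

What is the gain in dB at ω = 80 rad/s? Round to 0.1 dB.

14.0 dB

At s = jω = j80:
zero (s+10): 10 + j80 → |·| = √(10²+80²) = √6500 ≈ 80.623, ∠ = arctan(80/10) ≈ 82.87°
pole (s+8): 8 + j80 → |·| = √(8²+80²) = √6464 ≈ 80.399, ∠ = arctan(80/8) ≈ 84.29°
|T| = 5 · 80.623 / 80.399 ≈ 5.0139
Gain = 20 log₁₀(5.0139) ≈ 14.00 dB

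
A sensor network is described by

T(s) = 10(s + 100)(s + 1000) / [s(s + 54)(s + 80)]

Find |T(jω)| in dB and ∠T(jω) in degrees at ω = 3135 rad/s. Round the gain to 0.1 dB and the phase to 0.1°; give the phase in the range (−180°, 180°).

-49.5 dB, -107.1°

At s = jω = j3135:
zero (s+100): 100 + j3135 → |·| = √(100²+3135²) = √9838225 ≈ 3136.6, ∠ = arctan(3135/100) ≈ 88.17°
zero (s+1000): 1000 + j3135 → |·| = √(1000²+3135²) = √10828225 ≈ 3290.6, ∠ = arctan(3135/1000) ≈ 72.31°
pole (s+54): 54 + j3135 → |·| = √(54²+3135²) = √9831141 ≈ 3135.5, ∠ = arctan(3135/54) ≈ 89.01°
pole (s+80): 80 + j3135 → |·| = √(80²+3135²) = √9834625 ≈ 3136, ∠ = arctan(3135/80) ≈ 88.54°
pole at origin: |s| = 3135, ∠ = 90.00° (in denominator)
|T| = 10 · 1.0321e+07 / 3.0826e+10 ≈ 0.0033481
Gain = 20 log₁₀(0.0033481) ≈ -49.50 dB
∠T = 160.48° − 267.55° = -107.07°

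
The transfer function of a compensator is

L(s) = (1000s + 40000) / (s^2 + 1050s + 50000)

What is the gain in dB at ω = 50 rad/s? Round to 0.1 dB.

-0.9 dB

Substitute s = j50:
Numerator: 1000(j50) + 40000 = 40000 + j50000
Denominator: (j50)^2 + 1050(j50) + 50000 = 47500 + j52500
|N| = √(40000² + 50000²) ≈ 64031, ∠N ≈ 51.34°
|D| = √(47500² + 52500²) ≈ 70799, ∠D ≈ 47.86°
|L| = 64031 / 70799 ≈ 0.90441
Gain = 20 log₁₀(0.90441) ≈ -0.87 dB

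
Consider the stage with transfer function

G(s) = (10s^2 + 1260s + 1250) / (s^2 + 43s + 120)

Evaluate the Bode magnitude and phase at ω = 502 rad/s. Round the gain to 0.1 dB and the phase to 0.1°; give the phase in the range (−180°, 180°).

Substitute s = j502:
Numerator: 10(j502)^2 + 1260(j502) + 1250 = -2518790 + j632520
Denominator: (j502)^2 + 43(j502) + 120 = -251884 + j21586
|N| = √(2518790² + 632520²) ≈ 2.597e+06, ∠N ≈ 165.90°
|D| = √(251884² + 21586²) ≈ 2.5281e+05, ∠D ≈ 175.10°
|G| = 2.597e+06 / 2.5281e+05 ≈ 10.273
Gain = 20 log₁₀(10.273) ≈ 20.23 dB
∠G = 165.90° − 175.10° = -9.20°

20.2 dB, -9.2°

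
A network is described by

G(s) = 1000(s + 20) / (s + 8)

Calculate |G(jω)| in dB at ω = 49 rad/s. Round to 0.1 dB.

60.6 dB

At s = jω = j49:
zero (s+20): 20 + j49 → |·| = √(20²+49²) = √2801 ≈ 52.924, ∠ = arctan(49/20) ≈ 67.80°
pole (s+8): 8 + j49 → |·| = √(8²+49²) = √2465 ≈ 49.649, ∠ = arctan(49/8) ≈ 80.73°
|G| = 1000 · 52.924 / 49.649 ≈ 1066
Gain = 20 log₁₀(1066) ≈ 60.56 dB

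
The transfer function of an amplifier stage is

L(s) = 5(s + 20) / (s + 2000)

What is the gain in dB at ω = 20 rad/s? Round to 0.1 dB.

-23.0 dB

At s = jω = j20:
zero (s+20): 20 + j20 → |·| = √(20²+20²) = √800 ≈ 28.284, ∠ = arctan(20/20) ≈ 45.00°
pole (s+2000): 2000 + j20 → |·| = √(2000²+20²) = √4000400 ≈ 2000.1, ∠ = arctan(20/2000) ≈ 0.57°
|L| = 5 · 28.284 / 2000.1 ≈ 0.070706
Gain = 20 log₁₀(0.070706) ≈ -23.01 dB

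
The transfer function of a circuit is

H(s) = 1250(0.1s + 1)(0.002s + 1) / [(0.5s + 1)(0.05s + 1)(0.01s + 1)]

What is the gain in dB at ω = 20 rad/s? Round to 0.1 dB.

45.7 dB

At ω = 20 rad/s:
zero (1 + j20·0.1) = 1 + j2 → |·| ≈ 2.2361, ∠ ≈ 63.43°
zero (1 + j20·0.002) = 1 + j0.04 → |·| ≈ 1.0008, ∠ ≈ 2.29°
pole (1 + j20·0.5) = 1 + j10 → |·| ≈ 10.05, ∠ ≈ 84.29°
pole (1 + j20·0.05) = 1 + j1 → |·| ≈ 1.4142, ∠ ≈ 45.00°
pole (1 + j20·0.01) = 1 + j0.2 → |·| ≈ 1.0198, ∠ ≈ 11.31°
|H| = 1250 · 2.2361 · 1.0008 / (10.05 · 1.4142 · 1.0198) ≈ 193
Gain = 20 log₁₀(193) ≈ 45.71 dB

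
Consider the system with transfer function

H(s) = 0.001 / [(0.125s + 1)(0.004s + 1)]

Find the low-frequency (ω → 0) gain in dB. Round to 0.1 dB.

-60.0 dB

H(0) = 0.001 · 1 / 1 = 0.001
20 log₁₀(0.001) ≈ -60.00 dB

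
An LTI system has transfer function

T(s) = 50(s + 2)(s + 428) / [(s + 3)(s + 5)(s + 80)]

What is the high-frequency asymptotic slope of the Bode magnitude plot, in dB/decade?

-20 dB/decade

Each pole contributes −20 dB/decade at high frequency; each zero contributes +20 dB/decade.
Net: 2 zero(s) − 3 pole(s) → -20 dB/decade.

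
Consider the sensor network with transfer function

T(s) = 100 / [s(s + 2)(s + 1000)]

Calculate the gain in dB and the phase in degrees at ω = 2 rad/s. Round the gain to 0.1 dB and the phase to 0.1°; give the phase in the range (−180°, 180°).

-35.1 dB, -135.1°

At s = jω = j2:
pole (s+2): 2 + j2 → |·| = √(2²+2²) = √8 ≈ 2.8284, ∠ = arctan(2/2) ≈ 45.00°
pole (s+1000): 1000 + j2 → |·| = √(1000²+2²) = √1000004 ≈ 1000, ∠ = arctan(2/1000) ≈ 0.11°
pole at origin: |s| = 2, ∠ = 90.00° (in denominator)
|T| = 100 / 5656.8 ≈ 0.017678
Gain = 20 log₁₀(0.017678) ≈ -35.05 dB
∠T = 0.00° − 135.11° = -135.11°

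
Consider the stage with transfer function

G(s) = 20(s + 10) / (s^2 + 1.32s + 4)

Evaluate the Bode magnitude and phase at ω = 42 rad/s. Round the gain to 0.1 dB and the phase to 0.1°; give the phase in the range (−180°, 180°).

-6.2 dB, -101.6°

At s = jω = j42:
zero (s+10): 10 + j42 → |·| = √(10²+42²) = √1864 ≈ 43.174, ∠ = arctan(42/10) ≈ 76.61°
quadratic: (j42)² + 1.32·j42 + 4 = -1760 + j55.44 → |·| ≈ 1760.9, ∠ ≈ 178.20°
|G| = 20 · 43.174 / 1760.9 ≈ 0.49036
Gain = 20 log₁₀(0.49036) ≈ -6.19 dB
∠G = 76.61° − 178.20° = -101.59°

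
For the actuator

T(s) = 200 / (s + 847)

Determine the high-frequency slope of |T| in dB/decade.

-20 dB/decade

Each pole contributes −20 dB/decade at high frequency; each zero contributes +20 dB/decade.
Net: 0 zero(s) − 1 pole(s) → -20 dB/decade.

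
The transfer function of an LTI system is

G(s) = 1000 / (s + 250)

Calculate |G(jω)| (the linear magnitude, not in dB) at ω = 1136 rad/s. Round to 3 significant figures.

0.860

Substitute s = j1136:
Numerator: 1000 = 1000 + j0
Denominator: (j1136) + 250 = 250 + j1136
|N| = √(1000² + 0²) ≈ 1000, ∠N ≈ 0.00°
|D| = √(250² + 1136²) ≈ 1163.2, ∠D ≈ 77.59°
|G| = 1000 / 1163.2 ≈ 0.8597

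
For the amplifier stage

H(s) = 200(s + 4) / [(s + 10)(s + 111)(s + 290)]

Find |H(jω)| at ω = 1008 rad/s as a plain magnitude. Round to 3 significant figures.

0.000188

At s = jω = j1008:
zero (s+4): 4 + j1008 → |·| = √(4²+1008²) = √1016080 ≈ 1008, ∠ = arctan(1008/4) ≈ 89.77°
pole (s+10): 10 + j1008 → |·| = √(10²+1008²) = √1016164 ≈ 1008, ∠ = arctan(1008/10) ≈ 89.43°
pole (s+111): 111 + j1008 → |·| = √(111²+1008²) = √1028385 ≈ 1014.1, ∠ = arctan(1008/111) ≈ 83.72°
pole (s+290): 290 + j1008 → |·| = √(290²+1008²) = √1100164 ≈ 1048.9, ∠ = arctan(1008/290) ≈ 73.95°
|H| = 200 · 1008 / 1.0722e+09 ≈ 0.00018802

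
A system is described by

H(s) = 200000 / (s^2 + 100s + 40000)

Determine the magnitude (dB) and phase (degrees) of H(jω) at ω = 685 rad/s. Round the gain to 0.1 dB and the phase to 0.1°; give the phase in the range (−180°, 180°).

-6.7 dB, -170.9°

At s = jω = j685:
quadratic: (j685)² + 100·j685 + 40000 = -429225 + j68500 → |·| ≈ 4.3466e+05, ∠ ≈ 170.93°
|H| = 200000 / 4.3466e+05 ≈ 0.46013
Gain = 20 log₁₀(0.46013) ≈ -6.74 dB
∠H = 0.00° − 170.93° = -170.93°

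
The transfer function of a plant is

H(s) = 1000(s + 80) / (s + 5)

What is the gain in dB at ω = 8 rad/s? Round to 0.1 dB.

78.6 dB

At s = jω = j8:
zero (s+80): 80 + j8 → |·| = √(80²+8²) = √6464 ≈ 80.399, ∠ = arctan(8/80) ≈ 5.71°
pole (s+5): 5 + j8 → |·| = √(5²+8²) = √89 ≈ 9.434, ∠ = arctan(8/5) ≈ 57.99°
|H| = 1000 · 80.399 / 9.434 ≈ 8522.3
Gain = 20 log₁₀(8522.3) ≈ 78.61 dB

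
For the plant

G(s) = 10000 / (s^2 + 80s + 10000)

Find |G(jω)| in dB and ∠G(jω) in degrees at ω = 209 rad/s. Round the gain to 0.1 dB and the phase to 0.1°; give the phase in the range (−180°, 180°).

At s = jω = j209:
quadratic: (j209)² + 80·j209 + 10000 = -33681 + j16720 → |·| ≈ 37603, ∠ ≈ 153.60°
|G| = 10000 / 37603 ≈ 0.26594
Gain = 20 log₁₀(0.26594) ≈ -11.50 dB
∠G = 0.00° − 153.60° = -153.60°

-11.5 dB, -153.6°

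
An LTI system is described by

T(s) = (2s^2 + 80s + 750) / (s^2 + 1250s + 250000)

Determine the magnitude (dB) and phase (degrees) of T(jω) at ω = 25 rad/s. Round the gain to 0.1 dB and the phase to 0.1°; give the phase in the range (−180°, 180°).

-41.7 dB, 96.9°

Substitute s = j25:
Numerator: 2(j25)^2 + 80(j25) + 750 = -500 + j2000
Denominator: (j25)^2 + 1250(j25) + 250000 = 249375 + j31250
|N| = √(500² + 2000²) ≈ 2061.6, ∠N ≈ 104.04°
|D| = √(249375² + 31250²) ≈ 2.5133e+05, ∠D ≈ 7.14°
|T| = 2061.6 / 2.5133e+05 ≈ 0.0082028
Gain = 20 log₁₀(0.0082028) ≈ -41.72 dB
∠T = 104.04° − 7.14° = 96.90°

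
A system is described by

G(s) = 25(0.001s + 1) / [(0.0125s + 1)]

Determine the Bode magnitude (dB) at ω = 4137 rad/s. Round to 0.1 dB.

6.3 dB

At ω = 4137 rad/s:
zero (1 + j4137·0.001) = 1 + j4.137 → |·| ≈ 4.2561, ∠ ≈ 76.41°
pole (1 + j4137·0.0125) = 1 + j51.7125 → |·| ≈ 51.722, ∠ ≈ 88.89°
|G| = 25 · 4.2561 / (51.722) ≈ 2.0572
Gain = 20 log₁₀(2.0572) ≈ 6.27 dB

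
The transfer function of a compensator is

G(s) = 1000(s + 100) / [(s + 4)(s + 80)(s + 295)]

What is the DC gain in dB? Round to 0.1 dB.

G(0) = 1000·100 / (4·80·295) ≈ 1.0593
20 log₁₀(1.0593) ≈ 0.50 dB

0.5 dB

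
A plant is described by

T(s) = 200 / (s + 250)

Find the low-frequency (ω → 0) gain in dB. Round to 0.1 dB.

-1.9 dB

T(0) = 200 / 250 = 0.8
20 log₁₀(0.8) ≈ -1.94 dB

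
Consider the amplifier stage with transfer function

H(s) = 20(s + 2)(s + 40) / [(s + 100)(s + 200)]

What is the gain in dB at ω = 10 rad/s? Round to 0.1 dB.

-7.6 dB

At s = jω = j10:
zero (s+2): 2 + j10 → |·| = √(2²+10²) = √104 ≈ 10.198, ∠ = arctan(10/2) ≈ 78.69°
zero (s+40): 40 + j10 → |·| = √(40²+10²) = √1700 ≈ 41.231, ∠ = arctan(10/40) ≈ 14.04°
pole (s+100): 100 + j10 → |·| = √(100²+10²) = √10100 ≈ 100.5, ∠ = arctan(10/100) ≈ 5.71°
pole (s+200): 200 + j10 → |·| = √(200²+10²) = √40100 ≈ 200.25, ∠ = arctan(10/200) ≈ 2.86°
|H| = 20 · 420.47 / 20125 ≈ 0.41786
Gain = 20 log₁₀(0.41786) ≈ -7.58 dB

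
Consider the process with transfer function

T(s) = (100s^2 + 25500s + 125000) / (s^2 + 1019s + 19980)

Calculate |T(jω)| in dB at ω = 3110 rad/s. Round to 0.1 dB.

Substitute s = j3110:
Numerator: 100(j3110)^2 + 25500(j3110) + 125000 = -967085000 + j79305000
Denominator: (j3110)^2 + 1019(j3110) + 19980 = -9652120 + j3169090
|N| = √(967085000² + 79305000²) ≈ 9.7033e+08, ∠N ≈ 175.31°
|D| = √(9652120² + 3169090²) ≈ 1.0159e+07, ∠D ≈ 161.82°
|T| = 9.7033e+08 / 1.0159e+07 ≈ 95.514
Gain = 20 log₁₀(95.514) ≈ 39.60 dB

39.6 dB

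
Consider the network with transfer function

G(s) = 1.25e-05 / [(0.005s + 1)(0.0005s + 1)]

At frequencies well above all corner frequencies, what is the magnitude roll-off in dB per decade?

Each pole contributes −20 dB/decade at high frequency; each zero contributes +20 dB/decade.
Net: 0 zero(s) − 2 pole(s) → -40 dB/decade.

-40 dB/decade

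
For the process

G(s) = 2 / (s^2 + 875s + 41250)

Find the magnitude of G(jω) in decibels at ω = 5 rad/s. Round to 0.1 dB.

-86.3 dB

Substitute s = j5:
Numerator: 2 = 2 + j0
Denominator: (j5)^2 + 875(j5) + 41250 = 41225 + j4375
|N| = √(2² + 0²) ≈ 2, ∠N ≈ 0.00°
|D| = √(41225² + 4375²) ≈ 41456, ∠D ≈ 6.06°
|G| = 2 / 41456 ≈ 4.8244e-05
Gain = 20 log₁₀(4.8244e-05) ≈ -86.33 dB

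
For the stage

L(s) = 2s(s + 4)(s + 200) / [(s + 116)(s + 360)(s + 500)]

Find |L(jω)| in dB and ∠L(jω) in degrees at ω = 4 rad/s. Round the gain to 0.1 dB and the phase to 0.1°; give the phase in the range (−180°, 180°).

-67.3 dB, 133.1°

At s = jω = j4:
zero (s+4): 4 + j4 → |·| = √(4²+4²) = √32 ≈ 5.6569, ∠ = arctan(4/4) ≈ 45.00°
zero (s+200): 200 + j4 → |·| = √(200²+4²) = √40016 ≈ 200.04, ∠ = arctan(4/200) ≈ 1.15°
zero at origin: s = j4 → |·| = 4, ∠ = 90.00°
pole (s+116): 116 + j4 → |·| = √(116²+4²) = √13472 ≈ 116.07, ∠ = arctan(4/116) ≈ 1.97°
pole (s+360): 360 + j4 → |·| = √(360²+4²) = √129616 ≈ 360.02, ∠ = arctan(4/360) ≈ 0.64°
pole (s+500): 500 + j4 → |·| = √(500²+4²) = √250016 ≈ 500.02, ∠ = arctan(4/500) ≈ 0.46°
|L| = 2 · 4526.4 / 2.0895e+07 ≈ 0.00043325
Gain = 20 log₁₀(0.00043325) ≈ -67.27 dB
∠L = 136.15° − 3.07° = 133.08°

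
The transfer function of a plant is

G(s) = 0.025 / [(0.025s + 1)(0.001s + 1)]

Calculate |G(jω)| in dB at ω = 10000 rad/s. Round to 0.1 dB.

At ω = 10000 rad/s:
pole (1 + j10000·0.025) = 1 + j250 → |·| ≈ 250, ∠ ≈ 89.77°
pole (1 + j10000·0.001) = 1 + j10 → |·| ≈ 10.05, ∠ ≈ 84.29°
|G| = 0.025 · 1 / (250 · 10.05) ≈ 9.9502e-06
Gain = 20 log₁₀(9.9502e-06) ≈ -100.04 dB

-100.0 dB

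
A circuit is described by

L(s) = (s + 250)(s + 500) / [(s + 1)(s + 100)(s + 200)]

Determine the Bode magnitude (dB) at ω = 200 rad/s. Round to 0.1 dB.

At s = jω = j200:
zero (s+250): 250 + j200 → |·| = √(250²+200²) = √102500 ≈ 320.16, ∠ = arctan(200/250) ≈ 38.66°
zero (s+500): 500 + j200 → |·| = √(500²+200²) = √290000 ≈ 538.52, ∠ = arctan(200/500) ≈ 21.80°
pole (s+1): 1 + j200 → |·| = √(1²+200²) = √40001 ≈ 200, ∠ = arctan(200/1) ≈ 89.71°
pole (s+100): 100 + j200 → |·| = √(100²+200²) = √50000 ≈ 223.61, ∠ = arctan(200/100) ≈ 63.43°
pole (s+200): 200 + j200 → |·| = √(200²+200²) = √80000 ≈ 282.84, ∠ = arctan(200/200) ≈ 45.00°
|L| = 1 · 1.7241e+05 / 1.2649e+07 ≈ 0.01363
Gain = 20 log₁₀(0.01363) ≈ -37.31 dB

-37.3 dB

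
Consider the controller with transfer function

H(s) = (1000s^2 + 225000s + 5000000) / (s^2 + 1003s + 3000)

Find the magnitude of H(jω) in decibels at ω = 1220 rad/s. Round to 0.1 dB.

57.9 dB

Substitute s = j1220:
Numerator: 1000(j1220)^2 + 225000(j1220) + 5000000 = -1483400000 + j274500000
Denominator: (j1220)^2 + 1003(j1220) + 3000 = -1485400 + j1223660
|N| = √(1483400000² + 274500000²) ≈ 1.5086e+09, ∠N ≈ 169.52°
|D| = √(1485400² + 1223660²) ≈ 1.9245e+06, ∠D ≈ 140.52°
|H| = 1.5086e+09 / 1.9245e+06 ≈ 783.89
Gain = 20 log₁₀(783.89) ≈ 57.89 dB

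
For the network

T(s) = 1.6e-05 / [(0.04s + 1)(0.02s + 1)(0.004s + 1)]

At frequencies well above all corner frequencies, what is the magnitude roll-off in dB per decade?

Each pole contributes −20 dB/decade at high frequency; each zero contributes +20 dB/decade.
Net: 0 zero(s) − 3 pole(s) → -60 dB/decade.

-60 dB/decade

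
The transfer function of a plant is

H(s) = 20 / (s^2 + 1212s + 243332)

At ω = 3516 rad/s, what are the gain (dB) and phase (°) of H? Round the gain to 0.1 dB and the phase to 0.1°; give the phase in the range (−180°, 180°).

Substitute s = j3516:
Numerator: 20 = 20 + j0
Denominator: (j3516)^2 + 1212(j3516) + 243332 = -12118924 + j4261392
|N| = √(20² + 0²) ≈ 20, ∠N ≈ 0.00°
|D| = √(12118924² + 4261392²) ≈ 1.2846e+07, ∠D ≈ 160.63°
|H| = 20 / 1.2846e+07 ≈ 1.5569e-06
Gain = 20 log₁₀(1.5569e-06) ≈ -116.15 dB
∠H = 0.00° − 160.63° = -160.63°

-116.2 dB, -160.6°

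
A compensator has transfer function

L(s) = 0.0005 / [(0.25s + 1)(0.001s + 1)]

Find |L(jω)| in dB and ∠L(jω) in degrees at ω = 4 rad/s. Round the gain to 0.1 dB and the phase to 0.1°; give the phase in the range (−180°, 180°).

At ω = 4 rad/s:
pole (1 + j4·0.25) = 1 + j1 → |·| ≈ 1.4142, ∠ ≈ 45.00°
pole (1 + j4·0.001) = 1 + j0.004 → |·| ≈ 1, ∠ ≈ 0.23°
|L| = 0.0005 · 1 / (1.4142 · 1) ≈ 0.00035356
Gain = 20 log₁₀(0.00035356) ≈ -69.03 dB
∠L = (0°) − (45.00° + 0.23°) = -45.23°

-69.0 dB, -45.2°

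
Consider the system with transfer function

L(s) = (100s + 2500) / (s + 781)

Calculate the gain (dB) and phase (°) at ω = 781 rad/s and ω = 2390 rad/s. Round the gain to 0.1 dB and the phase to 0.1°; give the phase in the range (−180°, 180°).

Substitute s = j781:
Numerator: 100(j781) + 2500 = 2500 + j78100
Denominator: (j781) + 781 = 781 + j781
|N| = √(2500² + 78100²) ≈ 78140, ∠N ≈ 88.17°
|D| = √(781² + 781²) ≈ 1104.5, ∠D ≈ 45.00°
|L| = 78140 / 1104.5 ≈ 70.747
Gain = 20 log₁₀(70.747) ≈ 36.99 dB
∠L = 88.17° − 45.00° = 43.17°

Substitute s = j2390:
Numerator: 100(j2390) + 2500 = 2500 + j239000
Denominator: (j2390) + 781 = 781 + j2390
|N| = √(2500² + 239000²) ≈ 2.3901e+05, ∠N ≈ 89.40°
|D| = √(781² + 2390²) ≈ 2514.4, ∠D ≈ 71.90°
|L| = 2.3901e+05 / 2514.4 ≈ 95.056
Gain = 20 log₁₀(95.056) ≈ 39.56 dB
∠L = 89.40° − 71.90° = 17.50°

ω = 781: 37.0 dB, 43.2°; ω = 2390: 39.6 dB, 17.5°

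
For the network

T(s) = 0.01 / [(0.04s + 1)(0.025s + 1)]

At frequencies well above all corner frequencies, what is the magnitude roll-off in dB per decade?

Each pole contributes −20 dB/decade at high frequency; each zero contributes +20 dB/decade.
Net: 0 zero(s) − 2 pole(s) → -40 dB/decade.

-40 dB/decade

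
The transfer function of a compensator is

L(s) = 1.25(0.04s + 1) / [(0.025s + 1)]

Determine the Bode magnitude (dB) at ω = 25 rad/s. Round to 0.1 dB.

3.5 dB

At ω = 25 rad/s:
zero (1 + j25·0.04) = 1 + j1 → |·| ≈ 1.4142, ∠ ≈ 45.00°
pole (1 + j25·0.025) = 1 + j0.625 → |·| ≈ 1.1792, ∠ ≈ 32.01°
|L| = 1.25 · 1.4142 / (1.1792) ≈ 1.4991
Gain = 20 log₁₀(1.4991) ≈ 3.52 dB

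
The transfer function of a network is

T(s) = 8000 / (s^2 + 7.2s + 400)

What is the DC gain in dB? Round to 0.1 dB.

26.0 dB

T(0) = 8000 / 400 = 20
20 log₁₀(20) ≈ 26.02 dB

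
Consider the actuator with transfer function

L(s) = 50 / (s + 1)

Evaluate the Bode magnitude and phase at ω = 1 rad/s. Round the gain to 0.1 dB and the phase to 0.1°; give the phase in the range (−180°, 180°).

Substitute s = j1:
Numerator: 50 = 50 + j0
Denominator: (j1) + 1 = 1 + j1
|N| = √(50² + 0²) ≈ 50, ∠N ≈ 0.00°
|D| = √(1² + 1²) ≈ 1.4142, ∠D ≈ 45.00°
|L| = 50 / 1.4142 ≈ 35.356
Gain = 20 log₁₀(35.356) ≈ 30.97 dB
∠L = 0.00° − 45.00° = -45.00°

31.0 dB, -45.0°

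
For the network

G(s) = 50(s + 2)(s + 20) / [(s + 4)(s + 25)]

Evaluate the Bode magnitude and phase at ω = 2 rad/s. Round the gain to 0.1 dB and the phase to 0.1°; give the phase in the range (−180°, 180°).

28.1 dB, 19.6°

At s = jω = j2:
zero (s+2): 2 + j2 → |·| = √(2²+2²) = √8 ≈ 2.8284, ∠ = arctan(2/2) ≈ 45.00°
zero (s+20): 20 + j2 → |·| = √(20²+2²) = √404 ≈ 20.1, ∠ = arctan(2/20) ≈ 5.71°
pole (s+4): 4 + j2 → |·| = √(4²+2²) = √20 ≈ 4.4721, ∠ = arctan(2/4) ≈ 26.57°
pole (s+25): 25 + j2 → |·| = √(25²+2²) = √629 ≈ 25.08, ∠ = arctan(2/25) ≈ 4.57°
|G| = 50 · 56.851 / 112.16 ≈ 25.344
Gain = 20 log₁₀(25.344) ≈ 28.08 dB
∠G = 50.71° − 31.14° = 19.57°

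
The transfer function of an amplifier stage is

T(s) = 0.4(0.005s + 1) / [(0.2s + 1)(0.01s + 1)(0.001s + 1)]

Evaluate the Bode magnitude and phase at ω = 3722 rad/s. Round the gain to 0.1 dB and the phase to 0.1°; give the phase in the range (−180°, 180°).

At ω = 3722 rad/s:
zero (1 + j3722·0.005) = 1 + j18.61 → |·| ≈ 18.637, ∠ ≈ 86.92°
pole (1 + j3722·0.2) = 1 + j744.4 → |·| ≈ 744.4, ∠ ≈ 89.92°
pole (1 + j3722·0.01) = 1 + j37.22 → |·| ≈ 37.233, ∠ ≈ 88.46°
pole (1 + j3722·0.001) = 1 + j3.722 → |·| ≈ 3.854, ∠ ≈ 74.96°
|T| = 0.4 · 18.637 / (744.4 · 37.233 · 3.854) ≈ 6.9789e-05
Gain = 20 log₁₀(6.9789e-05) ≈ -83.12 dB
∠T = (86.92°) − (89.92° + 88.46° + 74.96°) = -166.42°

-83.1 dB, -166.4°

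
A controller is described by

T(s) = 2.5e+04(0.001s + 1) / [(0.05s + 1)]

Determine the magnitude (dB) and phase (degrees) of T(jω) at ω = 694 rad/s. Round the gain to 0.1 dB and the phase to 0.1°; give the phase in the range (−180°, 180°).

58.9 dB, -53.6°

At ω = 694 rad/s:
zero (1 + j694·0.001) = 1 + j0.694 → |·| ≈ 1.2172, ∠ ≈ 34.76°
pole (1 + j694·0.05) = 1 + j34.7 → |·| ≈ 34.714, ∠ ≈ 88.35°
|T| = 2.5e+04 · 1.2172 / (34.714) ≈ 876.59
Gain = 20 log₁₀(876.59) ≈ 58.86 dB
∠T = (34.76°) − (88.35°) = -53.59°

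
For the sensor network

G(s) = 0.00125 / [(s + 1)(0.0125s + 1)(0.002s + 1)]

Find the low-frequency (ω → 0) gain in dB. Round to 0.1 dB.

G(0) = 0.00125 · 1 / 1 = 0.00125
20 log₁₀(0.00125) ≈ -58.06 dB

-58.1 dB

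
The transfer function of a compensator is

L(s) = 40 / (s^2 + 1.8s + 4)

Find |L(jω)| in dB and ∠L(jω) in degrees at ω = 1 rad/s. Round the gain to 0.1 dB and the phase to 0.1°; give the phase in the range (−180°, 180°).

21.2 dB, -31.0°

At s = jω = j1:
quadratic: (j1)² + 1.8·j1 + 4 = 3 + j1.8 → |·| ≈ 3.4986, ∠ ≈ 30.96°
|L| = 40 / 3.4986 ≈ 11.433
Gain = 20 log₁₀(11.433) ≈ 21.16 dB
∠L = 0.00° − 30.96° = -30.96°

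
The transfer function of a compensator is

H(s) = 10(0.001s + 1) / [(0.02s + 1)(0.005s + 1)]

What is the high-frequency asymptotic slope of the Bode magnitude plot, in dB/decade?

Each pole contributes −20 dB/decade at high frequency; each zero contributes +20 dB/decade.
Net: 1 zero(s) − 2 pole(s) → -20 dB/decade.

-20 dB/decade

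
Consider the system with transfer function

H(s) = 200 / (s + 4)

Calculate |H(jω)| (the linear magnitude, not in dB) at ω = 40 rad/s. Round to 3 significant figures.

At s = jω = j40:
pole (s+4): 4 + j40 → |·| = √(4²+40²) = √1616 ≈ 40.2, ∠ = arctan(40/4) ≈ 84.29°
|H| = 200 / 40.2 ≈ 4.9751

4.98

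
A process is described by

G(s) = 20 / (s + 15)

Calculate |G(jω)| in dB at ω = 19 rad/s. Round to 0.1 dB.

At s = jω = j19:
pole (s+15): 15 + j19 → |·| = √(15²+19²) = √586 ≈ 24.207, ∠ = arctan(19/15) ≈ 51.71°
|G| = 20 / 24.207 ≈ 0.82621
Gain = 20 log₁₀(0.82621) ≈ -1.66 dB

-1.7 dB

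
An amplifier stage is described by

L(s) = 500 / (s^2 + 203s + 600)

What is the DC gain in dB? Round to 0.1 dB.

-1.6 dB

L(0) = 500 / 600 ≈ 0.83333
20 log₁₀(0.83333) ≈ -1.58 dB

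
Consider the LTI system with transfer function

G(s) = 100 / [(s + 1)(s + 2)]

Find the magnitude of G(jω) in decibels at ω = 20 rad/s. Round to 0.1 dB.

At s = jω = j20:
pole (s+1): 1 + j20 → |·| = √(1²+20²) = √401 ≈ 20.025, ∠ = arctan(20/1) ≈ 87.14°
pole (s+2): 2 + j20 → |·| = √(2²+20²) = √404 ≈ 20.1, ∠ = arctan(20/2) ≈ 84.29°
|G| = 100 / 402.5 ≈ 0.24845
Gain = 20 log₁₀(0.24845) ≈ -12.10 dB

-12.1 dB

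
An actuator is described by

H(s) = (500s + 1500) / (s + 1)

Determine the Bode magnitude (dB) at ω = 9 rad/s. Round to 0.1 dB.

54.4 dB

Substitute s = j9:
Numerator: 500(j9) + 1500 = 1500 + j4500
Denominator: (j9) + 1 = 1 + j9
|N| = √(1500² + 4500²) ≈ 4743.4, ∠N ≈ 71.57°
|D| = √(1² + 9²) ≈ 9.0554, ∠D ≈ 83.66°
|H| = 4743.4 / 9.0554 ≈ 523.82
Gain = 20 log₁₀(523.82) ≈ 54.38 dB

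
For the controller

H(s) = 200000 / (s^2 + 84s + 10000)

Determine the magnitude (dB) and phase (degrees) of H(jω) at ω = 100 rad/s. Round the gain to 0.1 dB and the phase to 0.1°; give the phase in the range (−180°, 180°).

27.5 dB, -90.0°

At s = jω = j100:
quadratic: (j100)² + 84·j100 + 10000 = 0 + j8400 → |·| ≈ 8400, ∠ ≈ 90.00°
|H| = 200000 / 8400 ≈ 23.81
Gain = 20 log₁₀(23.81) ≈ 27.54 dB
∠H = 0.00° − 90.00° = -90.00°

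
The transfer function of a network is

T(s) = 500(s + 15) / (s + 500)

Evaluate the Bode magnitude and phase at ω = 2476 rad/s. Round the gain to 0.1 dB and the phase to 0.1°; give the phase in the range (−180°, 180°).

At s = jω = j2476:
zero (s+15): 15 + j2476 → |·| = √(15²+2476²) = √6130801 ≈ 2476, ∠ = arctan(2476/15) ≈ 89.65°
pole (s+500): 500 + j2476 → |·| = √(500²+2476²) = √6380576 ≈ 2526, ∠ = arctan(2476/500) ≈ 78.58°
|T| = 500 · 2476 / 2526 ≈ 490.1
Gain = 20 log₁₀(490.1) ≈ 53.81 dB
∠T = 89.65° − 78.58° = 11.07°

53.8 dB, 11.1°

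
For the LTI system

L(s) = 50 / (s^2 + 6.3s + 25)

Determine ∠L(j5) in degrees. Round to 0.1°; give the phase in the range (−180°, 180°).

At s = jω = j5:
quadratic: (j5)² + 6.3·j5 + 25 = 0 + j31.5 → |·| ≈ 31.5, ∠ ≈ 90.00°
∠L = 0.00° − 90.00° = -90.00°

-90.0°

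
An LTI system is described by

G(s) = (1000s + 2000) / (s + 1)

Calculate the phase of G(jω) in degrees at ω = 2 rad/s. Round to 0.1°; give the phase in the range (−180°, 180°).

Substitute s = j2:
Numerator: 1000(j2) + 2000 = 2000 + j2000
Denominator: (j2) + 1 = 1 + j2
|N| = √(2000² + 2000²) ≈ 2828.4, ∠N ≈ 45.00°
|D| = √(1² + 2²) ≈ 2.2361, ∠D ≈ 63.43°
∠G = 45.00° − 63.43° = -18.43°

-18.4°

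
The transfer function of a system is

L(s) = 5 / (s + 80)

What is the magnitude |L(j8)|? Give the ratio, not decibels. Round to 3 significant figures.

0.0622

Substitute s = j8:
Numerator: 5 = 5 + j0
Denominator: (j8) + 80 = 80 + j8
|N| = √(5² + 0²) ≈ 5, ∠N ≈ 0.00°
|D| = √(80² + 8²) ≈ 80.399, ∠D ≈ 5.71°
|L| = 5 / 80.399 ≈ 0.06219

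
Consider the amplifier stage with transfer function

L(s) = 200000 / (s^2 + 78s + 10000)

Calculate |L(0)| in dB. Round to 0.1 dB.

26.0 dB

L(0) = 200000 / 10000 = 20
20 log₁₀(20) ≈ 26.02 dB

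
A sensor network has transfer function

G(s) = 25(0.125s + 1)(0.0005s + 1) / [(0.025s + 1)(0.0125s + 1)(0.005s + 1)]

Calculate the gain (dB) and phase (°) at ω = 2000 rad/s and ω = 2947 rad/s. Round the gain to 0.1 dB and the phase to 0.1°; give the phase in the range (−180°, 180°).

ω = 2000: -3.1 dB, -126.1°; ω = 2947: -7.8 dB, -118.1°

At ω = 2000 rad/s:
zero (1 + j2000·0.125) = 1 + j250 → |·| ≈ 250, ∠ ≈ 89.77°
zero (1 + j2000·0.0005) = 1 + j1 → |·| ≈ 1.4142, ∠ ≈ 45.00°
pole (1 + j2000·0.025) = 1 + j50 → |·| ≈ 50.01, ∠ ≈ 88.85°
pole (1 + j2000·0.0125) = 1 + j25 → |·| ≈ 25.02, ∠ ≈ 87.71°
pole (1 + j2000·0.005) = 1 + j10 → |·| ≈ 10.05, ∠ ≈ 84.29°
|G| = 25 · 250 · 1.4142 / (50.01 · 25.02 · 10.05) ≈ 0.70288
Gain = 20 log₁₀(0.70288) ≈ -3.06 dB
∠G = (89.77° + 45.00°) − (88.85° + 87.71° + 84.29°) = -126.08°

At ω = 2947 rad/s:
zero (1 + j2947·0.125) = 1 + j368.375 → |·| ≈ 368.38, ∠ ≈ 89.84°
zero (1 + j2947·0.0005) = 1 + j1.4735 → |·| ≈ 1.7808, ∠ ≈ 55.84°
pole (1 + j2947·0.025) = 1 + j73.675 → |·| ≈ 73.682, ∠ ≈ 89.22°
pole (1 + j2947·0.0125) = 1 + j36.8375 → |·| ≈ 36.851, ∠ ≈ 88.45°
pole (1 + j2947·0.005) = 1 + j14.735 → |·| ≈ 14.769, ∠ ≈ 86.12°
|G| = 25 · 368.38 · 1.7808 / (73.682 · 36.851 · 14.769) ≈ 0.40897
Gain = 20 log₁₀(0.40897) ≈ -7.77 dB
∠G = (89.84° + 55.84°) − (89.22° + 88.45° + 86.12°) = -118.11°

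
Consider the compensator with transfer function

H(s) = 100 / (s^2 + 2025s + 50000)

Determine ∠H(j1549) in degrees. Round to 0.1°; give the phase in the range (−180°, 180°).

-126.8°

Substitute s = j1549:
Numerator: 100 = 100 + j0
Denominator: (j1549)^2 + 2025(j1549) + 50000 = -2349401 + j3136725
|N| = √(100² + 0²) ≈ 100, ∠N ≈ 0.00°
|D| = √(2349401² + 3136725²) ≈ 3.919e+06, ∠D ≈ 126.83°
∠H = 0.00° − 126.83° = -126.83°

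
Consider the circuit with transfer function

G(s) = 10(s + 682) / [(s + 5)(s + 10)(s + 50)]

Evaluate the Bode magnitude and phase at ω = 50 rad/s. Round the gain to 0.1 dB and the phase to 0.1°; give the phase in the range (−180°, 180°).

-28.5 dB, 156.2°

At s = jω = j50:
zero (s+682): 682 + j50 → |·| = √(682²+50²) = √467624 ≈ 683.83, ∠ = arctan(50/682) ≈ 4.19°
pole (s+5): 5 + j50 → |·| = √(5²+50²) = √2525 ≈ 50.249, ∠ = arctan(50/5) ≈ 84.29°
pole (s+10): 10 + j50 → |·| = √(10²+50²) = √2600 ≈ 50.99, ∠ = arctan(50/10) ≈ 78.69°
pole (s+50): 50 + j50 → |·| = √(50²+50²) = √5000 ≈ 70.711, ∠ = arctan(50/50) ≈ 45.00°
|G| = 10 · 683.83 / 1.8118e+05 ≈ 0.037743
Gain = 20 log₁₀(0.037743) ≈ -28.46 dB
∠G = 4.19° − 207.98° = -203.79° ≡ 156.21° (principal value)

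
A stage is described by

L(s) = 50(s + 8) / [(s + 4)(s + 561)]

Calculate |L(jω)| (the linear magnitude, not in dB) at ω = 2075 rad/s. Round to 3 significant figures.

At s = jω = j2075:
zero (s+8): 8 + j2075 → |·| = √(8²+2075²) = √4305689 ≈ 2075, ∠ = arctan(2075/8) ≈ 89.78°
pole (s+4): 4 + j2075 → |·| = √(4²+2075²) = √4305641 ≈ 2075, ∠ = arctan(2075/4) ≈ 89.89°
pole (s+561): 561 + j2075 → |·| = √(561²+2075²) = √4620346 ≈ 2149.5, ∠ = arctan(2075/561) ≈ 74.87°
|L| = 50 · 2075 / 4.4602e+06 ≈ 0.023261

0.0233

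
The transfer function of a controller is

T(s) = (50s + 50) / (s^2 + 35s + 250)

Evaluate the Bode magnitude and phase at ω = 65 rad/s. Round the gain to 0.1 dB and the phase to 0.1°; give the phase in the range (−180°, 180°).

-3.0 dB, -61.1°

Substitute s = j65:
Numerator: 50(j65) + 50 = 50 + j3250
Denominator: (j65)^2 + 35(j65) + 250 = -3975 + j2275
|N| = √(50² + 3250²) ≈ 3250.4, ∠N ≈ 89.12°
|D| = √(3975² + 2275²) ≈ 4580, ∠D ≈ 150.22°
|T| = 3250.4 / 4580 ≈ 0.70969
Gain = 20 log₁₀(0.70969) ≈ -2.98 dB
∠T = 89.12° − 150.22° = -61.10°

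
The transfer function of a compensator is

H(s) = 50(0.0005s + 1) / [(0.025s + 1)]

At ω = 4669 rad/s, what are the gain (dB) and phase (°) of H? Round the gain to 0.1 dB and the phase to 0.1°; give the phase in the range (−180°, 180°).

0.7 dB, -22.7°

At ω = 4669 rad/s:
zero (1 + j4669·0.0005) = 1 + j2.3345 → |·| ≈ 2.5397, ∠ ≈ 66.81°
pole (1 + j4669·0.025) = 1 + j116.725 → |·| ≈ 116.73, ∠ ≈ 89.51°
|H| = 50 · 2.5397 / (116.73) ≈ 1.0879
Gain = 20 log₁₀(1.0879) ≈ 0.73 dB
∠H = (66.81°) − (89.51°) = -22.70°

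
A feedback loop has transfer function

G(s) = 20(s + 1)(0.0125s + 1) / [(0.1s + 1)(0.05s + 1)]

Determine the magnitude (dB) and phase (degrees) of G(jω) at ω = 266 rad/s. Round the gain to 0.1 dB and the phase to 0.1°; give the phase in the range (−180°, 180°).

At ω = 266 rad/s:
zero (1 + j266·1) = 1 + j266 → |·| ≈ 266, ∠ ≈ 89.78°
zero (1 + j266·0.0125) = 1 + j3.325 → |·| ≈ 3.4721, ∠ ≈ 73.26°
pole (1 + j266·0.1) = 1 + j26.6 → |·| ≈ 26.619, ∠ ≈ 87.85°
pole (1 + j266·0.05) = 1 + j13.3 → |·| ≈ 13.338, ∠ ≈ 85.70°
|G| = 20 · 266 · 3.4721 / (26.619 · 13.338) ≈ 52.026
Gain = 20 log₁₀(52.026) ≈ 34.32 dB
∠G = (89.78° + 73.26°) − (87.85° + 85.70°) = -10.51°

34.3 dB, -10.5°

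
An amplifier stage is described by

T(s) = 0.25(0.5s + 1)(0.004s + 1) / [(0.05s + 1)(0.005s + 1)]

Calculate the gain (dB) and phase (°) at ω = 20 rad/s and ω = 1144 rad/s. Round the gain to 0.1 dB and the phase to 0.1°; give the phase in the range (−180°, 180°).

At ω = 20 rad/s:
zero (1 + j20·0.5) = 1 + j10 → |·| ≈ 10.05, ∠ ≈ 84.29°
zero (1 + j20·0.004) = 1 + j0.08 → |·| ≈ 1.0032, ∠ ≈ 4.57°
pole (1 + j20·0.05) = 1 + j1 → |·| ≈ 1.4142, ∠ ≈ 45.00°
pole (1 + j20·0.005) = 1 + j0.1 → |·| ≈ 1.005, ∠ ≈ 5.71°
|T| = 0.25 · 10.05 · 1.0032 / (1.4142 · 1.005) ≈ 1.7734
Gain = 20 log₁₀(1.7734) ≈ 4.98 dB
∠T = (84.29° + 4.57°) − (45.00° + 5.71°) = 38.15°

At ω = 1144 rad/s:
zero (1 + j1144·0.5) = 1 + j572 → |·| ≈ 572, ∠ ≈ 89.90°
zero (1 + j1144·0.004) = 1 + j4.576 → |·| ≈ 4.684, ∠ ≈ 77.67°
pole (1 + j1144·0.05) = 1 + j57.2 → |·| ≈ 57.209, ∠ ≈ 89.00°
pole (1 + j1144·0.005) = 1 + j5.72 → |·| ≈ 5.8068, ∠ ≈ 80.08°
|T| = 0.25 · 572 · 4.684 / (57.209 · 5.8068) ≈ 2.0163
Gain = 20 log₁₀(2.0163) ≈ 6.09 dB
∠T = (89.90° + 77.67°) − (89.00° + 80.08°) = -1.51°

ω = 20: 5.0 dB, 38.2°; ω = 1144: 6.1 dB, -1.5°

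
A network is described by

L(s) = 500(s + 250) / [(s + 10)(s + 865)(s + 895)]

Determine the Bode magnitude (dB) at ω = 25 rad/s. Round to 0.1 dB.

-44.4 dB

At s = jω = j25:
zero (s+250): 250 + j25 → |·| = √(250²+25²) = √63125 ≈ 251.25, ∠ = arctan(25/250) ≈ 5.71°
pole (s+10): 10 + j25 → |·| = √(10²+25²) = √725 ≈ 26.926, ∠ = arctan(25/10) ≈ 68.20°
pole (s+865): 865 + j25 → |·| = √(865²+25²) = √748850 ≈ 865.36, ∠ = arctan(25/865) ≈ 1.66°
pole (s+895): 895 + j25 → |·| = √(895²+25²) = √801650 ≈ 895.35, ∠ = arctan(25/895) ≈ 1.60°
|L| = 500 · 251.25 / 2.0862e+07 ≈ 0.0060217
Gain = 20 log₁₀(0.0060217) ≈ -44.41 dB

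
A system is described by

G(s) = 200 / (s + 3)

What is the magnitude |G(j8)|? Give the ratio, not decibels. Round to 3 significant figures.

23.4

At s = jω = j8:
pole (s+3): 3 + j8 → |·| = √(3²+8²) = √73 ≈ 8.544, ∠ = arctan(8/3) ≈ 69.44°
|G| = 200 / 8.544 ≈ 23.408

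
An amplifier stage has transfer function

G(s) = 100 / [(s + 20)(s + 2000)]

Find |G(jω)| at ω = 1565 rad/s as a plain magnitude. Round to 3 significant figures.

2.52e-05

At s = jω = j1565:
pole (s+20): 20 + j1565 → |·| = √(20²+1565²) = √2449625 ≈ 1565.1, ∠ = arctan(1565/20) ≈ 89.27°
pole (s+2000): 2000 + j1565 → |·| = √(2000²+1565²) = √6449225 ≈ 2539.5, ∠ = arctan(1565/2000) ≈ 38.04°
|G| = 100 / 3.9746e+06 ≈ 2.516e-05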